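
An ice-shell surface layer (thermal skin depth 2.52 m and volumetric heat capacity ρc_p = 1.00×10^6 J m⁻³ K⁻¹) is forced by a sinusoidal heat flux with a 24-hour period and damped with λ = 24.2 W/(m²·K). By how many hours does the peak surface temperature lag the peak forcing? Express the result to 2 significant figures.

Areal heat capacity C = ρc_p × D = 1.00×10^6 × 2.52 = 2.52×10^6 J/(m^2 K).
ω = 2π / 86400 s = 7.27×10^-5 s⁻¹.
Phase lag φ = arctan(Cω/λ) = arctan(183/24.2) = 1.44 rad.
Time lag = φ / ω = 1.44 / 7.27×10^-5 = 19800 s = 5.50 hours.

5.5 hours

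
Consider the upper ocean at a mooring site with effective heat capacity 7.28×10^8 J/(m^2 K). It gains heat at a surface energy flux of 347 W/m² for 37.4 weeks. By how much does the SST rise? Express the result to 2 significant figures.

11 K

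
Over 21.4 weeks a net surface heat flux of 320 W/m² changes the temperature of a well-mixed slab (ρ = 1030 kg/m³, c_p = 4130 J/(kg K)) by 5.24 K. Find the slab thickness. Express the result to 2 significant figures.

Heat input Q = F Δt = 320 × 1.29×10^7 s = 4.14×10^9 J/m².
Required areal heat capacity C = Q / ΔT = 7.90×10^8 J/(m²·K).
Depth D = C / (ρ c_p) = 7.90×10^8 / (1030 × 4130) = 186 m.

190 m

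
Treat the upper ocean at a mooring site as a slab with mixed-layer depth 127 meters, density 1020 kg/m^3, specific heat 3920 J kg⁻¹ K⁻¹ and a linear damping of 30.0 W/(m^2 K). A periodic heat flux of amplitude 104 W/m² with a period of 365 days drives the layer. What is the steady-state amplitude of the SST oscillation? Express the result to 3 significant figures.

Areal heat capacity C = ρ c_p D = 1020 × 3920 × 127 = 5.08×10^8 J/(m^2 K).
Angular frequency ω = 2π / T = 2π / 3.15×10^7 s = 1.99×10^-7 s⁻¹.
√((Cω)² + λ²) = √((101)² + 30.0²) = 106 W/(m²·K).
Amplitude A = F₀ / √((Cω)²+λ²) = 104 / 106 = 0.986 K.

0.986 K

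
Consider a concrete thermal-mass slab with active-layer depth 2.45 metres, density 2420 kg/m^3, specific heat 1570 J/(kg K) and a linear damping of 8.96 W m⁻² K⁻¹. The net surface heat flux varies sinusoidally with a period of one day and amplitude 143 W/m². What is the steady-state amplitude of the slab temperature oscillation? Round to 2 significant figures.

0.21 K

Areal heat capacity C = ρ c_p D = 2420 × 1570 × 2.45 = 9.31×10^6 J m⁻² K⁻¹.
Angular frequency ω = 2π / T = 2π / 86400 s = 7.27×10^-5 s⁻¹.
√((Cω)² + λ²) = √((677)² + 8.96²) = 677 W/(m²·K).
Amplitude A = F₀ / √((Cω)²+λ²) = 143 / 677 = 0.211 K.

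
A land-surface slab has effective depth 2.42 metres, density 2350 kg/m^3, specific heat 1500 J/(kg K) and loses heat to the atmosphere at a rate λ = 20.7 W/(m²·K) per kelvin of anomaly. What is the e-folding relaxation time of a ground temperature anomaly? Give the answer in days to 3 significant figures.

Areal heat capacity C = ρ c_p D = 2350 × 1500 × 2.42 = 8.53×10^6 J m⁻² K⁻¹.
Relaxation time τ = C / λ = 8.53×10^6 / 20.7 = 4.12×10^5 s.
In days: 4.12×10^5 s / (86400 s/day) = 4.77 days.

4.77 days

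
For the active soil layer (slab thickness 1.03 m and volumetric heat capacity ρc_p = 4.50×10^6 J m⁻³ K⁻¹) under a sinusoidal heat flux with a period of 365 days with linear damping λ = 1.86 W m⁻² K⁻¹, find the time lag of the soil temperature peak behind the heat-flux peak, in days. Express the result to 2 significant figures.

Areal heat capacity C = ρc_p × D = 4.50×10^6 × 1.03 = 4.64×10^6 J/(m^2 K).
ω = 2π / 3.15×10^7 s = 1.99×10^-7 s⁻¹.
Phase lag φ = arctan(Cω/λ) = arctan(0.923/1.86) = 0.461 rad.
Time lag = φ / ω = 0.461 / 1.99×10^-7 = 2.31×10^6 s = 26.8 days.

27 days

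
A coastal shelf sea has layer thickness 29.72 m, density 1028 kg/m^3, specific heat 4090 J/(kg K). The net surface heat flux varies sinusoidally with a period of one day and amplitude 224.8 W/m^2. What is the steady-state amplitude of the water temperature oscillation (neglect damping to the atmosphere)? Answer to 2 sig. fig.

Areal heat capacity C = ρ c_p D = 1028 × 4090 × 29.72 = 1.25×10^8 J m⁻² K⁻¹.
Angular frequency ω = 2π / T = 2π / 86400 s = 7.27×10^-5 s⁻¹.
Cω = 1.25×10^8 × 7.27×10^-5 = 9090 W/(m²·K).
Amplitude A = F₀ / (Cω) = 224.8 / 9090 = 0.0247 K.

0.025 K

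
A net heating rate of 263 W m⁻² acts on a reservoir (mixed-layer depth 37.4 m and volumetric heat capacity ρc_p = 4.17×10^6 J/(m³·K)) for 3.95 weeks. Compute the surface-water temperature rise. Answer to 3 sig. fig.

Areal heat capacity C = ρc_p × D = 4.17×10^6 × 37.4 = 1.56×10^8 J/(m²·K).
Net heat input Q = F Δt = 263 × (3.95 weeks × 6.048×10^5 s/week) = 6.28×10^8 J/m².
ΔT = Q / C = 6.28×10^8 / 1.56×10^8 = 4.03 K.

4.03 K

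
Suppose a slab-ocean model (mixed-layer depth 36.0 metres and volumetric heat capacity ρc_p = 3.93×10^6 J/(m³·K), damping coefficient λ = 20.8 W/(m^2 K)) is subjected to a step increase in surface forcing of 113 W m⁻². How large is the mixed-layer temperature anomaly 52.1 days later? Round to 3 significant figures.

2.63 K

Areal heat capacity C = ρc_p × D = 3.93×10^6 × 36.0 = 1.41×10^8 J/(m²·K).
τ = C / λ = 1.41×10^8 / 20.8 = 6.80×10^6 s.
Equilibrium anomaly ΔT_eq = F / λ = 113 / 20.8 = 5.43 K.
t = 52.1 days = 4.50×10^6 s, so t/τ = 0.662.
ΔT(t) = ΔT_eq (1 − e^(−t/τ)) = 5.43 × (1 − e^−0.662) = 2.63 K.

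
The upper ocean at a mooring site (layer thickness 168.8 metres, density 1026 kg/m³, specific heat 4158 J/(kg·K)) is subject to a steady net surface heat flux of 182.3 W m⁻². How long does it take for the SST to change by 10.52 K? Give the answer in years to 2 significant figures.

1.3 years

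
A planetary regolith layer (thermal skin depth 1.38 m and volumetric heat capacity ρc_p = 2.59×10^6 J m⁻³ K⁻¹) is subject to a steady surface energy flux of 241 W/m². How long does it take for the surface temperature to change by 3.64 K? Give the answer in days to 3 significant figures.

0.625 days

Areal heat capacity C = ρc_p × D = 2.59×10^6 × 1.38 = 3.57×10^6 J/(m^2 K).
Time required: Δt = C ΔT / F = 3.57×10^6 × 3.64 / 241 = 54000 s.
In days: 54000 s / (86400 s/day) = 0.625 days.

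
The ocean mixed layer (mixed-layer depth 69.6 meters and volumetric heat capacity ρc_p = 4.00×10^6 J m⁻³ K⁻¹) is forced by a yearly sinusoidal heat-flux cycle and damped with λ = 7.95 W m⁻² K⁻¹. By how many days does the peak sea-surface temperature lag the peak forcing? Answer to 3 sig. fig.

Areal heat capacity C = ρc_p × D = 4.00×10^6 × 69.6 = 2.78×10^8 J m⁻² K⁻¹.
ω = 2π / 3.15×10^7 s = 1.99×10^-7 s⁻¹.
Phase lag φ = arctan(Cω/λ) = arctan(55.5/7.95) = 1.43 rad.
Time lag = φ / ω = 1.43 / 1.99×10^-7 = 7.17×10^6 s = 83.0 days.

83.0 days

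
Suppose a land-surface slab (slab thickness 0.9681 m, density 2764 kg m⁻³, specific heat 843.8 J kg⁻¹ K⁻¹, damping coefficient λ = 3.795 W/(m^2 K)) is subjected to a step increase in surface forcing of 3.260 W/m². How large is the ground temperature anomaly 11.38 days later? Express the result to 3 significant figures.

0.694 K

Areal heat capacity C = ρ c_p D = 2764 × 843.8 × 0.9681 = 2.26×10^6 J m⁻² K⁻¹.
τ = C / λ = 2.26×10^6 / 3.795 = 5.95×10^5 s.
Equilibrium anomaly ΔT_eq = F / λ = 3.260 / 3.795 = 0.859 K.
t = 11.38 days = 9.83×10^5 s, so t/τ = 1.65.
ΔT(t) = ΔT_eq (1 − e^(−t/τ)) = 0.859 × (1 − e^−1.65) = 0.694 K.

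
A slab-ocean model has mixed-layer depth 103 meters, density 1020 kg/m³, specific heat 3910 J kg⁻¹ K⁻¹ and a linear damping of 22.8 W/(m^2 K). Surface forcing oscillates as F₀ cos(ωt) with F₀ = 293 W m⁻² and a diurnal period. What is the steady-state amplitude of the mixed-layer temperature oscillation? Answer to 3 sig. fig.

0.00981 K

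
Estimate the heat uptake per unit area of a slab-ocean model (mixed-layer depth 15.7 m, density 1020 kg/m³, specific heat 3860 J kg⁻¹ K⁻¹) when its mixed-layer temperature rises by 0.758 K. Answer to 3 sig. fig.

Areal heat capacity C = ρ c_p D = 1020 × 3860 × 15.7 = 6.18×10^7 J/(m²·K).
ΔQ = C ΔT = 6.18×10^7 × 0.758 = 4.69×10^7 J/m².

4.69×10^7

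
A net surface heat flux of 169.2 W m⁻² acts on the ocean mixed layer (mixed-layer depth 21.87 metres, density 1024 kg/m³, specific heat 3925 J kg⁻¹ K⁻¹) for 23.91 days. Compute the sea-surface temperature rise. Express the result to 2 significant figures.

Areal heat capacity C = ρ c_p D = 1024 × 3925 × 21.87 = 8.79×10^7 J/(m²·K).
Net heat input Q = F Δt = 169.2 × (23.91 days × 86400 s/day) = 3.50×10^8 J/m².
ΔT = Q / C = 3.50×10^8 / 8.79×10^7 = 3.98 K.

4.0 K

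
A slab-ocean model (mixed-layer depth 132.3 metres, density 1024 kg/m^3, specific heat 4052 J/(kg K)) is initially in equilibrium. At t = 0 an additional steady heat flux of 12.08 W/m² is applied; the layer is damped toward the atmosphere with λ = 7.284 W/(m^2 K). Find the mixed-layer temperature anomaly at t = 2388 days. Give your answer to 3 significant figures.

1.55 K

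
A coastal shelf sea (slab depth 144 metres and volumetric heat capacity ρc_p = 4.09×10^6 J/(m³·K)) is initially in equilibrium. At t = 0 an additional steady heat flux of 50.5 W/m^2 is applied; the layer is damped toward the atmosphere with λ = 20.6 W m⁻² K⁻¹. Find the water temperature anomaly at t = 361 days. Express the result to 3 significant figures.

Areal heat capacity C = ρc_p × D = 4.09×10^6 × 144 = 5.89×10^8 J/(m²·K).
τ = C / λ = 5.89×10^8 / 20.6 = 2.86×10^7 s.
Equilibrium anomaly ΔT_eq = F / λ = 50.5 / 20.6 = 2.45 K.
t = 361 days = 3.12×10^7 s, so t/τ = 1.09.
ΔT(t) = ΔT_eq (1 − e^(−t/τ)) = 2.45 × (1 − e^−1.09) = 1.63 K.

1.63 K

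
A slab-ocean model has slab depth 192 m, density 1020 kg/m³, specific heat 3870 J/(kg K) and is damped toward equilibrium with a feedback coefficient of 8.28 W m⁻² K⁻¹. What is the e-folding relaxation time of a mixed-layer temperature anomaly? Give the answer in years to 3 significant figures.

2.90 years

Areal heat capacity C = ρ c_p D = 1020 × 3870 × 192 = 7.58×10^8 J/(m^2 K).
Relaxation time τ = C / λ = 7.58×10^8 / 8.28 = 9.15×10^7 s.
In years: 9.15×10^7 s / (3.156×10^7 s/year) = 2.90 years.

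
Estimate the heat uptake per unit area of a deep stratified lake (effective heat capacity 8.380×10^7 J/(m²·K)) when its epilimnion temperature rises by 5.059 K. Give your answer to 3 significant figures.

4.24×10^8

Areal heat capacity C = 8.380×10^7 J/(m²·K) (given).
ΔQ = C ΔT = 8.38×10^7 × 5.059 = 4.24×10^8 J/m².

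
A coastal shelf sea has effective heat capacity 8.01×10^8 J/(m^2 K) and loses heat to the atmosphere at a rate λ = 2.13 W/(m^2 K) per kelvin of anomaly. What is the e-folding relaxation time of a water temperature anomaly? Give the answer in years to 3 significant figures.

11.9 years

Areal heat capacity C = 8.01×10^8 J/(m^2 K) (given).
Relaxation time τ = C / λ = 8.01×10^8 / 2.13 = 3.76×10^8 s.
In years: 3.76×10^8 s / (3.156×10^7 s/year) = 11.9 years.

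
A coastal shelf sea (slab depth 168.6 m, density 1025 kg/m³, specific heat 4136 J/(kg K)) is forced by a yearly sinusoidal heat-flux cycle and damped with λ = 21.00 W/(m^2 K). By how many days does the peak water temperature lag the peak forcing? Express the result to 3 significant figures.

82.7 days

Areal heat capacity C = ρ c_p D = 1025 × 4136 × 168.6 = 7.15×10^8 J/(m^2 K).
ω = 2π / 3.15×10^7 s = 1.99×10^-7 s⁻¹.
Phase lag φ = arctan(Cω/λ) = arctan(142/21.00) = 1.42 rad.
Time lag = φ / ω = 1.42 / 1.99×10^-7 = 7.15×10^6 s = 82.7 days.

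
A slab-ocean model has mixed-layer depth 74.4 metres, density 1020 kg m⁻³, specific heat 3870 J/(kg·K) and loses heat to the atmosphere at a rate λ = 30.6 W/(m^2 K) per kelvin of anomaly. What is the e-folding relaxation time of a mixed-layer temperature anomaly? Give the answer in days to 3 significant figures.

Areal heat capacity C = ρ c_p D = 1020 × 3870 × 74.4 = 2.94×10^8 J m⁻² K⁻¹.
Relaxation time τ = C / λ = 2.94×10^8 / 30.6 = 9.60×10^6 s.
In days: 9.60×10^6 s / (86400 s/day) = 111 days.

111 days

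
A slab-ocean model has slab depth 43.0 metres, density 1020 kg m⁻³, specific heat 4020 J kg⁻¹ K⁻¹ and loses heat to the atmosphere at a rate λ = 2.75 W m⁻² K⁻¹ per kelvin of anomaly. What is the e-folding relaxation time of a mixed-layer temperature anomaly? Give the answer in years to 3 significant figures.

2.03 years

Areal heat capacity C = ρ c_p D = 1020 × 4020 × 43.0 = 1.76×10^8 J/(m²·K).
Relaxation time τ = C / λ = 1.76×10^8 / 2.75 = 6.41×10^7 s.
In years: 6.41×10^7 s / (3.156×10^7 s/year) = 2.03 years.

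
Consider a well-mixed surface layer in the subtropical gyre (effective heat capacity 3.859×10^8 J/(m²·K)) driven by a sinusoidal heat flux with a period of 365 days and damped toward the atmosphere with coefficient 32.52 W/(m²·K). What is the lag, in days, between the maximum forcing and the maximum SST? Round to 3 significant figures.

Areal heat capacity C = 3.859×10^8 J/(m²·K) (given).
ω = 2π / 3.15×10^7 s = 1.99×10^-7 s⁻¹.
Phase lag φ = arctan(Cω/λ) = arctan(76.9/32.52) = 1.17 rad.
Time lag = φ / ω = 1.17 / 1.99×10^-7 = 5.88×10^6 s = 68.0 days.

68.0 days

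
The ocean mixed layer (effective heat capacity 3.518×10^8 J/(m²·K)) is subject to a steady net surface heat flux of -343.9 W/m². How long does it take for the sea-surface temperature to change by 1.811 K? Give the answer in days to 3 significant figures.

Areal heat capacity C = 3.518×10^8 J/(m²·K) (given).
Time required: Δt = C ΔT / F = 3.52×10^8 × -1.811 / -343.9 = 1.85×10^6 s.
In days: 1.85×10^6 s / (86400 s/day) = 21.4 days.

21.4 days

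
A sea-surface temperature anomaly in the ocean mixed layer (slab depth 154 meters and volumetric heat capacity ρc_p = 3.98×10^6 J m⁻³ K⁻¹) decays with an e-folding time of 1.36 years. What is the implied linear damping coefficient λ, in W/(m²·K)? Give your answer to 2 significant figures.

14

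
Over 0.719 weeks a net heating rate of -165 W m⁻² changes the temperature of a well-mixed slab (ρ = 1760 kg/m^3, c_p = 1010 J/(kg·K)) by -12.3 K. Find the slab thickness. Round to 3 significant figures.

3.28 m

Heat input Q = F Δt = -165 × 4.35×10^5 s = -7.18×10^7 J/m².
Required areal heat capacity C = Q / ΔT = 5.83×10^6 J/(m²·K).
Depth D = C / (ρ c_p) = 5.83×10^6 / (1760 × 1010) = 3.28 m.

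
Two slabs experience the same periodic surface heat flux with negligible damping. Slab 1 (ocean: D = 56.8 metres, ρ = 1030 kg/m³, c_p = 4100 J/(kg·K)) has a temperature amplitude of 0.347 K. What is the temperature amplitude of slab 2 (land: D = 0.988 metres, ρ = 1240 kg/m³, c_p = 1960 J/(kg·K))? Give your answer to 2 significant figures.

C_ocean = 2.40×10^8 J/(m²·K); C_land = 2.40×10^6 J/(m²·K).
A ∝ 1/C ⇒ A_land = A_ocean × C_ocean/C_land = 0.347 × 99.9 = 34.7 K.

35 K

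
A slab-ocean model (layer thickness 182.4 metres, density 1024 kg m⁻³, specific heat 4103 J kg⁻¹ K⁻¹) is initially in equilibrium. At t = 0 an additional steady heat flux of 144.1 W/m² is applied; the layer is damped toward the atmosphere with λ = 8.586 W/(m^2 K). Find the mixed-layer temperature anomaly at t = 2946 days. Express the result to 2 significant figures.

16 K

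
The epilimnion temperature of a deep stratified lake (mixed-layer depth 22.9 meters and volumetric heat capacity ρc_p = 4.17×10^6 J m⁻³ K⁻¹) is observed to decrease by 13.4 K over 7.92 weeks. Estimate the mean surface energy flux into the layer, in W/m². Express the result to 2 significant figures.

Areal heat capacity C = ρc_p × D = 4.17×10^6 × 22.9 = 9.55×10^7 J m⁻² K⁻¹.
Required heat per unit area: Q = C ΔT = 9.55×10^7 × -13.4 = -1.28×10^9 J/m².
Flux F = Q / Δt = -1.28×10^9 / 4.79×10^6 s = -267 W/m².

-270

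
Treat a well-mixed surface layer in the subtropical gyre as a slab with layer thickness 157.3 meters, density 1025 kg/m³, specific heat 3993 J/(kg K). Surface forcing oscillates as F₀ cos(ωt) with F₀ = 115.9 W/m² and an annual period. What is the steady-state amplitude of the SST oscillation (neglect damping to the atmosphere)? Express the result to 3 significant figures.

0.904 K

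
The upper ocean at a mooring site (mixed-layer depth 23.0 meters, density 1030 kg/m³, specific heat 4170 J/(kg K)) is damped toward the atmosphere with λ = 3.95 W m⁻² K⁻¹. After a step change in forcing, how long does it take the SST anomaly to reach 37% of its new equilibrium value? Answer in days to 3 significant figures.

134 days

Areal heat capacity C = ρ c_p D = 1030 × 4170 × 23.0 = 9.88×10^7 J m⁻² K⁻¹.
τ = C / λ = 9.88×10^7 / 3.95 = 2.50×10^7 s.
Fraction reached: 1 − e^(−t/τ) = 0.37 ⇒ t = −τ ln(1 − 0.37) = τ × 0.462.
t = 1.16×10^7 s = 134 days.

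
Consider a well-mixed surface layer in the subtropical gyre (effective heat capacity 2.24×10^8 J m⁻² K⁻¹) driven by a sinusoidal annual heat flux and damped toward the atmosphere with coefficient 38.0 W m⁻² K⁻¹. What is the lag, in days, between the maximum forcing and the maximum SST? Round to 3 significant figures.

50.3 days

Areal heat capacity C = 2.24×10^8 J m⁻² K⁻¹ (given).
ω = 2π / 3.15×10^7 s = 1.99×10^-7 s⁻¹.
Phase lag φ = arctan(Cω/λ) = arctan(44.6/38.0) = 0.865 rad.
Time lag = φ / ω = 0.865 / 1.99×10^-7 = 4.34×10^6 s = 50.3 days.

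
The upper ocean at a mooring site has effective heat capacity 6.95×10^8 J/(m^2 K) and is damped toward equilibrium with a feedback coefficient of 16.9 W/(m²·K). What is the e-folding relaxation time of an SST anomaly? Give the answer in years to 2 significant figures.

1.3 years

Areal heat capacity C = 6.95×10^8 J/(m^2 K) (given).
Relaxation time τ = C / λ = 6.95×10^8 / 16.9 = 4.11×10^7 s.
In years: 4.11×10^7 s / (3.156×10^7 s/year) = 1.30 years.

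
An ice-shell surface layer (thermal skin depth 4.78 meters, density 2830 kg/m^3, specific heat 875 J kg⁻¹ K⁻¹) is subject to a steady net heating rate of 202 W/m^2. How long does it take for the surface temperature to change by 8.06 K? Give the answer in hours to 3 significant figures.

Areal heat capacity C = ρ c_p D = 2830 × 875 × 4.78 = 1.18×10^7 J m⁻² K⁻¹.
Time required: Δt = C ΔT / F = 1.18×10^7 × 8.06 / 202 = 4.72×10^5 s.
In hours: 4.72×10^5 s / (3600 s/hour) = 131 hours.

131 hours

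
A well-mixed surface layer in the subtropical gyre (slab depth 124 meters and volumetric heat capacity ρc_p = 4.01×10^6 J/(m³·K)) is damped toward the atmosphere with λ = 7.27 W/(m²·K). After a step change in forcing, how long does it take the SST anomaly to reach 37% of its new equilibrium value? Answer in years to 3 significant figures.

Areal heat capacity C = ρc_p × D = 4.01×10^6 × 124 = 4.97×10^8 J m⁻² K⁻¹.
τ = C / λ = 4.97×10^8 / 7.27 = 6.84×10^7 s.
Fraction reached: 1 − e^(−t/τ) = 0.37 ⇒ t = −τ ln(1 − 0.37) = τ × 0.462.
t = 3.16×10^7 s = 1.00 years.

1.00 years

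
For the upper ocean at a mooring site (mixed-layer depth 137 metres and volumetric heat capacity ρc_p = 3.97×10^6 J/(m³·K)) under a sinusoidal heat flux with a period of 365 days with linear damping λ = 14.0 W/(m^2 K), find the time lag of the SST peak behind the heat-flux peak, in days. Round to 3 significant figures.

83.8 days

Areal heat capacity C = ρc_p × D = 3.97×10^6 × 137 = 5.44×10^8 J/(m²·K).
ω = 2π / 3.15×10^7 s = 1.99×10^-7 s⁻¹.
Phase lag φ = arctan(Cω/λ) = arctan(108/14.0) = 1.44 rad.
Time lag = φ / ω = 1.44 / 1.99×10^-7 = 7.24×10^6 s = 83.8 days.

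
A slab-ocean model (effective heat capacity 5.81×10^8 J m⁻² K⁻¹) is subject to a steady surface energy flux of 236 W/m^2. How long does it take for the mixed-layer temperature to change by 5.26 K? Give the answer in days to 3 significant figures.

Areal heat capacity C = 5.81×10^8 J m⁻² K⁻¹ (given).
Time required: Δt = C ΔT / F = 5.81×10^8 × 5.26 / 236 = 1.29×10^7 s.
In days: 1.29×10^7 s / (86400 s/day) = 150 days.

150 days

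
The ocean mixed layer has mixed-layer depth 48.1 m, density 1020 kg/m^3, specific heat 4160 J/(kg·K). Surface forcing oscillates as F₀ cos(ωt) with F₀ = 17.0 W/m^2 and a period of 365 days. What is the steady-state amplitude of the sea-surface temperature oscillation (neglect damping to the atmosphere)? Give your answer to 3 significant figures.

0.418 K

Areal heat capacity C = ρ c_p D = 1020 × 4160 × 48.1 = 2.04×10^8 J m⁻² K⁻¹.
Angular frequency ω = 2π / T = 2π / 3.15×10^7 s = 1.99×10^-7 s⁻¹.
Cω = 2.04×10^8 × 1.99×10^-7 = 40.7 W/(m²·K).
Amplitude A = F₀ / (Cω) = 17.0 / 40.7 = 0.418 K.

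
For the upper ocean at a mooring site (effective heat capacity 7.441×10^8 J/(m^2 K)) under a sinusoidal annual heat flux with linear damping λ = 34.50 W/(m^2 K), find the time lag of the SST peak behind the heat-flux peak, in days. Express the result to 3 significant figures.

Areal heat capacity C = 7.441×10^8 J/(m^2 K) (given).
ω = 2π / 3.15×10^7 s = 1.99×10^-7 s⁻¹.
Phase lag φ = arctan(Cω/λ) = arctan(148/34.50) = 1.34 rad.
Time lag = φ / ω = 1.34 / 1.99×10^-7 = 6.74×10^6 s = 78.0 days.

78.0 days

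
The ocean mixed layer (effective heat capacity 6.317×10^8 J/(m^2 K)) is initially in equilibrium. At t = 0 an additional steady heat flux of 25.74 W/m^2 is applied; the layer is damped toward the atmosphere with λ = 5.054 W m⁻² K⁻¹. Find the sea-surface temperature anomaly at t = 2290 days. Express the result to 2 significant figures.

4.0 K

Areal heat capacity C = 6.317×10^8 J/(m^2 K) (given).
τ = C / λ = 6.32×10^8 / 5.054 = 1.25×10^8 s.
Equilibrium anomaly ΔT_eq = F / λ = 25.74 / 5.054 = 5.09 K.
t = 2290 days = 1.98×10^8 s, so t/τ = 1.58.
ΔT(t) = ΔT_eq (1 − e^(−t/τ)) = 5.09 × (1 − e^−1.58) = 4.05 K.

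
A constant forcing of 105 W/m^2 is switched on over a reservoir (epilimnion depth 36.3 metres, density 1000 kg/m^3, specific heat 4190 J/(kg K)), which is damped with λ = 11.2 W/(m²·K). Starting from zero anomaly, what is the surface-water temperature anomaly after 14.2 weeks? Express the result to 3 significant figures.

4.39 K

Areal heat capacity C = ρ c_p D = 1000 × 4190 × 36.3 = 1.52×10^8 J/(m²·K).
τ = C / λ = 1.52×10^8 / 11.2 = 1.36×10^7 s.
Equilibrium anomaly ΔT_eq = F / λ = 105 / 11.2 = 9.38 K.
t = 14.2 weeks = 8.59×10^6 s, so t/τ = 0.632.
ΔT(t) = ΔT_eq (1 − e^(−t/τ)) = 9.38 × (1 − e^−0.632) = 4.39 K.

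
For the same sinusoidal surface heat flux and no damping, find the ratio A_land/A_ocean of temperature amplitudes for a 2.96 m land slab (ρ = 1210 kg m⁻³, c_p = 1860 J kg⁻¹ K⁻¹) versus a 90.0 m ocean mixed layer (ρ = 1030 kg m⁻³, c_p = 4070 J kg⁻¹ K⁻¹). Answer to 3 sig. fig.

C_ocean = 1030 × 4070 × 90.0 = 3.77×10^8 J/(m²·K).
C_land = 1210 × 1860 × 2.96 = 6.66×10^6 J/(m²·K).
Undamped amplitude ∝ 1/C, so A_land/A_ocean = C_ocean/C_land = 56.6.

56.6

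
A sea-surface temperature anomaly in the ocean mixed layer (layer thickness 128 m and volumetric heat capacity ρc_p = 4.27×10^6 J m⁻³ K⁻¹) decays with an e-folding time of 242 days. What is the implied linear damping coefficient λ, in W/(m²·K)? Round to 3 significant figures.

Areal heat capacity C = ρc_p × D = 4.27×10^6 × 128 = 5.47×10^8 J/(m²·K).
τ = 242 days = 2.09×10^7 s.
λ = C / τ = 5.47×10^8 / 2.09×10^7 = 26.1 W/(m²·K).

26.1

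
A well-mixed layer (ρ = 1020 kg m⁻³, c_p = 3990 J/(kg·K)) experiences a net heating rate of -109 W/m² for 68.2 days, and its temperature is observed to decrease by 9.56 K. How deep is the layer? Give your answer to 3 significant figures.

Heat input Q = F Δt = -109 × 5.89×10^6 s = -6.42×10^8 J/m².
Required areal heat capacity C = Q / ΔT = 6.72×10^7 J/(m²·K).
Depth D = C / (ρ c_p) = 6.72×10^7 / (1020 × 3990) = 16.5 m.

16.5 m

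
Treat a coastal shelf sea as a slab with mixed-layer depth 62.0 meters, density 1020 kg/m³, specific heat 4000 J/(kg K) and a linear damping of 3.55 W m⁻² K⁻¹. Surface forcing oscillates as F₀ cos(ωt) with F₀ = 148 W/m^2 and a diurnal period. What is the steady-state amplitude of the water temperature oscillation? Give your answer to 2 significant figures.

Areal heat capacity C = ρ c_p D = 1020 × 4000 × 62.0 = 2.53×10^8 J/(m^2 K).
Angular frequency ω = 2π / T = 2π / 86400 s = 7.27×10^-5 s⁻¹.
√((Cω)² + λ²) = √((18400)² + 3.55²) = 18400 W/(m²·K).
Amplitude A = F₀ / √((Cω)²+λ²) = 148 / 18400 = 0.00805 K.

0.0080 K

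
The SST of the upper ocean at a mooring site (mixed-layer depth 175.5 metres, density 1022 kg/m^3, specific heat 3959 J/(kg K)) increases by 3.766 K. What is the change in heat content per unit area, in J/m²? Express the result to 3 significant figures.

2.67×10^9

Areal heat capacity C = ρ c_p D = 1022 × 3959 × 175.5 = 7.10×10^8 J/(m^2 K).
ΔQ = C ΔT = 7.10×10^8 × 3.766 = 2.67×10^9 J/m².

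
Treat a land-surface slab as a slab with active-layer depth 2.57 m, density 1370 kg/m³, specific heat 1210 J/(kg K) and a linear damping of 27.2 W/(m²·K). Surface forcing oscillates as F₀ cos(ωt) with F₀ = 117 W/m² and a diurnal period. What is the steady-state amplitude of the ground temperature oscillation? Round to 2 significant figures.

0.38 K

Areal heat capacity C = ρ c_p D = 1370 × 1210 × 2.57 = 4.26×10^6 J m⁻² K⁻¹.
Angular frequency ω = 2π / T = 2π / 86400 s = 7.27×10^-5 s⁻¹.
√((Cω)² + λ²) = √((310)² + 27.2²) = 311 W/(m²·K).
Amplitude A = F₀ / √((Cω)²+λ²) = 117 / 311 = 0.376 K.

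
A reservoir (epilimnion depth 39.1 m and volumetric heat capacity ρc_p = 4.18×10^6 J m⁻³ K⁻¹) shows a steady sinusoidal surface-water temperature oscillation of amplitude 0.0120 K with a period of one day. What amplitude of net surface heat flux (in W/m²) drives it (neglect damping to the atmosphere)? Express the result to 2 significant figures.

Areal heat capacity C = ρc_p × D = 4.18×10^6 × 39.1 = 1.63×10^8 J m⁻² K⁻¹.
ω = 2π / 86400 s = 7.27×10^-5 s⁻¹.
Cω = 1.63×10^8 × 7.27×10^-5 = 11900 W/(m²·K).
F₀ = A × Cω = 0.0120 × 11900 = 143 W/m².

140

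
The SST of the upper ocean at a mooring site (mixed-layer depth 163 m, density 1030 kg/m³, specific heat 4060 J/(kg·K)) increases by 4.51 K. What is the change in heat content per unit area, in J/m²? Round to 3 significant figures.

3.07×10^9

Areal heat capacity C = ρ c_p D = 1030 × 4060 × 163 = 6.82×10^8 J/(m²·K).
ΔQ = C ΔT = 6.82×10^8 × 4.51 = 3.07×10^9 J/m².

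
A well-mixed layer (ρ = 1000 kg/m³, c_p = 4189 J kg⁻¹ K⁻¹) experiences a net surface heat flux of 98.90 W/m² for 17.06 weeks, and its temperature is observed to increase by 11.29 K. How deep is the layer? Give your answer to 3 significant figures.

Heat input Q = F Δt = 98.90 × 1.03×10^7 s = 1.02×10^9 J/m².
Required areal heat capacity C = Q / ΔT = 9.04×10^7 J/(m²·K).
Depth D = C / (ρ c_p) = 9.04×10^7 / (1000 × 4189) = 21.6 m.

21.6 m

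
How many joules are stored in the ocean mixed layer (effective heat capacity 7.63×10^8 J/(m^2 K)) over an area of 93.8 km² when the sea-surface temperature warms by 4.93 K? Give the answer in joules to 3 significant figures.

3.53×10^17 J

Areal heat capacity C = 7.63×10^8 J/(m^2 K) (given).
Heat per unit area: q = C ΔT = 7.63×10^8 × 4.93 = 3.76×10^9 J/m².
Total heat: Q = q × A = 3.76×10^9 × (93.8 × 10⁶ m²) = 3.53×10^17 J.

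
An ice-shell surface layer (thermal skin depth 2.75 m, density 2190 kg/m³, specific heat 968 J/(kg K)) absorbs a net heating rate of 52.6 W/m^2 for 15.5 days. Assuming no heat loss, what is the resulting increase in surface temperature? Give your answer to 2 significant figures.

Areal heat capacity C = ρ c_p D = 2190 × 968 × 2.75 = 5.83×10^6 J/(m^2 K).
Net heat input Q = F Δt = 52.6 × (15.5 days × 86400 s/day) = 7.04×10^7 J/m².
ΔT = Q / C = 7.04×10^7 / 5.83×10^6 = 12.1 K.

12 K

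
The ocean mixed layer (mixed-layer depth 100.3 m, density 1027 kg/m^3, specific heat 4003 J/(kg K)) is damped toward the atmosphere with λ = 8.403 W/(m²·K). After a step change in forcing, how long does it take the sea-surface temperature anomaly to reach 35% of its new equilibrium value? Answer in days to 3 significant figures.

245 days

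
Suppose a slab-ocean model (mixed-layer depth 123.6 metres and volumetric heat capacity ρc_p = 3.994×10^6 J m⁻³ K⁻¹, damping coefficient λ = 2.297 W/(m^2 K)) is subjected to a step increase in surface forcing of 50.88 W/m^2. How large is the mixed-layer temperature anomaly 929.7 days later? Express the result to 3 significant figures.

Areal heat capacity C = ρc_p × D = 3.994×10^6 × 123.6 = 4.94×10^8 J/(m²·K).
τ = C / λ = 4.94×10^8 / 2.297 = 2.15×10^8 s.
Equilibrium anomaly ΔT_eq = F / λ = 50.88 / 2.297 = 22.2 K.
t = 929.7 days = 8.03×10^7 s, so t/τ = 0.374.
ΔT(t) = ΔT_eq (1 − e^(−t/τ)) = 22.2 × (1 − e^−0.374) = 6.91 K.

6.91 K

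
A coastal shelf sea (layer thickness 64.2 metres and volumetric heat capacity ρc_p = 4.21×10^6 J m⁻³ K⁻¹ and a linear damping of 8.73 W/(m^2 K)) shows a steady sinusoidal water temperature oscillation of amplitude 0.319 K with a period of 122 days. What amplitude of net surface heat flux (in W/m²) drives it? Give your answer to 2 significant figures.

Areal heat capacity C = ρc_p × D = 4.21×10^6 × 64.2 = 2.70×10^8 J/(m²·K).
ω = 2π / 1.05×10^7 s = 5.96×10^-7 s⁻¹.
√((Cω)² + λ²) = √((161)² + 8.73²) = 161 W/(m²·K).
F₀ = A × √((Cω)²+λ²) = 0.319 × 161 = 51.5 W/m².

51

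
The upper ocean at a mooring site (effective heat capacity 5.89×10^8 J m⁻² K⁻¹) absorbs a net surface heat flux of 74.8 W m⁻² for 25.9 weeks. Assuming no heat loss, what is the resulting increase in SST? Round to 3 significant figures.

1.99 K

Areal heat capacity C = 5.89×10^8 J m⁻² K⁻¹ (given).
Net heat input Q = F Δt = 74.8 × (25.9 weeks × 6.048×10^5 s/week) = 1.17×10^9 J/m².
ΔT = Q / C = 1.17×10^9 / 5.89×10^8 = 1.99 K.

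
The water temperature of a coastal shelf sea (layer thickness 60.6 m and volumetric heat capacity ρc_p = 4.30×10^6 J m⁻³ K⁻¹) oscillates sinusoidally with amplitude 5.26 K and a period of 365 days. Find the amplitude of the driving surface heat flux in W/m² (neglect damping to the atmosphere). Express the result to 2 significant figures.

270

Areal heat capacity C = ρc_p × D = 4.30×10^6 × 60.6 = 2.61×10^8 J m⁻² K⁻¹.
ω = 2π / 3.15×10^7 s = 1.99×10^-7 s⁻¹.
Cω = 2.61×10^8 × 1.99×10^-7 = 51.9 W/(m²·K).
F₀ = A × Cω = 5.26 × 51.9 = 273 W/m².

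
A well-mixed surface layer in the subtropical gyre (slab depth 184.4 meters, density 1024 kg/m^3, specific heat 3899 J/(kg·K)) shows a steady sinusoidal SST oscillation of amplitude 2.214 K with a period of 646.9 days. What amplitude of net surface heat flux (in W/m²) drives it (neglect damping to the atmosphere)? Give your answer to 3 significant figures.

Areal heat capacity C = ρ c_p D = 1024 × 3899 × 184.4 = 7.36×10^8 J m⁻² K⁻¹.
ω = 2π / 5.59×10^7 s = 1.12×10^-7 s⁻¹.
Cω = 7.36×10^8 × 1.12×10^-7 = 82.8 W/(m²·K).
F₀ = A × Cω = 2.214 × 82.8 = 183 W/m².

183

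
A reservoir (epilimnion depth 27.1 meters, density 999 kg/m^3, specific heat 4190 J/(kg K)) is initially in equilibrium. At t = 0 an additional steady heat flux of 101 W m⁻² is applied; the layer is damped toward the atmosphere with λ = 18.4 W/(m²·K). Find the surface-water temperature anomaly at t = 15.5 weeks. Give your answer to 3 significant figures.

4.29 K

Areal heat capacity C = ρ c_p D = 999 × 4190 × 27.1 = 1.13×10^8 J/(m²·K).
τ = C / λ = 1.13×10^8 / 18.4 = 6.16×10^6 s.
Equilibrium anomaly ΔT_eq = F / λ = 101 / 18.4 = 5.49 K.
t = 15.5 weeks = 9.37×10^6 s, so t/τ = 1.52.
ΔT(t) = ΔT_eq (1 − e^(−t/τ)) = 5.49 × (1 − e^−1.52) = 4.29 K.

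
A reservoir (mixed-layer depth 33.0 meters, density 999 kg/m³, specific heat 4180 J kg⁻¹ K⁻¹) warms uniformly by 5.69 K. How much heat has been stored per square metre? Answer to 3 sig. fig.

7.84×10^8

Areal heat capacity C = ρ c_p D = 999 × 4180 × 33.0 = 1.38×10^8 J/(m²·K).
ΔQ = C ΔT = 1.38×10^8 × 5.69 = 7.84×10^8 J/m².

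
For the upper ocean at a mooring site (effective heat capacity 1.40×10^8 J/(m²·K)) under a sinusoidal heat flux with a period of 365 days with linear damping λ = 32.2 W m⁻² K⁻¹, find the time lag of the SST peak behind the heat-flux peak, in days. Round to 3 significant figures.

41.5 days

Areal heat capacity C = 1.40×10^8 J/(m²·K) (given).
ω = 2π / 3.15×10^7 s = 1.99×10^-7 s⁻¹.
Phase lag φ = arctan(Cω/λ) = arctan(27.9/32.2) = 0.714 rad.
Time lag = φ / ω = 0.714 / 1.99×10^-7 = 3.58×10^6 s = 41.5 days.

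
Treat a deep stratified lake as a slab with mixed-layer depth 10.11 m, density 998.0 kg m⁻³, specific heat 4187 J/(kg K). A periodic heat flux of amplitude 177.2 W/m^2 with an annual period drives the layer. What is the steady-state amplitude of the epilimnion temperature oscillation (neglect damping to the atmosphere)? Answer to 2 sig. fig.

Areal heat capacity C = ρ c_p D = 998.0 × 4187 × 10.11 = 4.22×10^7 J/(m^2 K).
Angular frequency ω = 2π / T = 2π / 3.15×10^7 s = 1.99×10^-7 s⁻¹.
Cω = 4.22×10^7 × 1.99×10^-7 = 8.42 W/(m²·K).
Amplitude A = F₀ / (Cω) = 177.2 / 8.42 = 21.1 K.

21 K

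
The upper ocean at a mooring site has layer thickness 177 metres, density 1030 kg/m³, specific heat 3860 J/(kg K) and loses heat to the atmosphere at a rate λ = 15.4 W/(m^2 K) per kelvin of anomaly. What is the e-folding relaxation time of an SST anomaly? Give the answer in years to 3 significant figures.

1.45 years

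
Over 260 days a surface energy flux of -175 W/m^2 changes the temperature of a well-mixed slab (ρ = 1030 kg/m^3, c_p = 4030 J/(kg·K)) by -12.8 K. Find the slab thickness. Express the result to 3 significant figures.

Heat input Q = F Δt = -175 × 2.25×10^7 s = -3.93×10^9 J/m².
Required areal heat capacity C = Q / ΔT = 3.07×10^8 J/(m²·K).
Depth D = C / (ρ c_p) = 3.07×10^8 / (1030 × 4030) = 74.0 m.

74.0 m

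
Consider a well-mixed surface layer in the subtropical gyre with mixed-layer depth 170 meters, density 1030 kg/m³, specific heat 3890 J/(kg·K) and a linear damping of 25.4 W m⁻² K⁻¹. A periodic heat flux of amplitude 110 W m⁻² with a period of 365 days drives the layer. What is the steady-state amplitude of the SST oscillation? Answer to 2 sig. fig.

0.80 K

Areal heat capacity C = ρ c_p D = 1030 × 3890 × 170 = 6.81×10^8 J m⁻² K⁻¹.
Angular frequency ω = 2π / T = 2π / 3.15×10^7 s = 1.99×10^-7 s⁻¹.
√((Cω)² + λ²) = √((136)² + 25.4²) = 138 W/(m²·K).
Amplitude A = F₀ / √((Cω)²+λ²) = 110 / 138 = 0.797 K.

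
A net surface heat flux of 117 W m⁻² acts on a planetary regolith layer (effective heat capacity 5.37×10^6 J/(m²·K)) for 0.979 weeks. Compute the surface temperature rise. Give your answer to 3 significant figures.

12.9 K

Areal heat capacity C = 5.37×10^6 J/(m²·K) (given).
Net heat input Q = F Δt = 117 × (0.979 weeks × 6.048×10^5 s/week) = 6.93×10^7 J/m².
ΔT = Q / C = 6.93×10^7 / 5.37×10^6 = 12.9 K.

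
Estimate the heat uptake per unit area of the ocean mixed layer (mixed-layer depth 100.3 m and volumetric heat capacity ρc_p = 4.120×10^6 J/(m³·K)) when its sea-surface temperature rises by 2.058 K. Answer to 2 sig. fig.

8.5×10^8

Areal heat capacity C = ρc_p × D = 4.120×10^6 × 100.3 = 4.13×10^8 J m⁻² K⁻¹.
ΔQ = C ΔT = 4.13×10^8 × 2.058 = 8.50×10^8 J/m².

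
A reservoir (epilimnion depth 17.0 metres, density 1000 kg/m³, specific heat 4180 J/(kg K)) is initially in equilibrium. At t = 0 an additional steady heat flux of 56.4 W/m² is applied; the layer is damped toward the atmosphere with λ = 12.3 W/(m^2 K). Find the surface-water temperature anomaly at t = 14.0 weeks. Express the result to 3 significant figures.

Areal heat capacity C = ρ c_p D = 1000 × 4180 × 17.0 = 7.11×10^7 J m⁻² K⁻¹.
τ = C / λ = 7.11×10^7 / 12.3 = 5.78×10^6 s.
Equilibrium anomaly ΔT_eq = F / λ = 56.4 / 12.3 = 4.59 K.
t = 14.0 weeks = 8.47×10^6 s, so t/τ = 1.47.
ΔT(t) = ΔT_eq (1 − e^(−t/τ)) = 4.59 × (1 − e^−1.47) = 3.53 K.

3.53 K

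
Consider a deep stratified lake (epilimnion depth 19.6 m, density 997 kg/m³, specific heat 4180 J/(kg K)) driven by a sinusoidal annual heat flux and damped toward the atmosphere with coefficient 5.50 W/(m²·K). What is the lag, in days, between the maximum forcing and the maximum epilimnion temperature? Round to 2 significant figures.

72 days

Areal heat capacity C = ρ c_p D = 997 × 4180 × 19.6 = 8.17×10^7 J/(m²·K).
ω = 2π / 3.15×10^7 s = 1.99×10^-7 s⁻¹.
Phase lag φ = arctan(Cω/λ) = arctan(16.3/5.50) = 1.24 rad.
Time lag = φ / ω = 1.24 / 1.99×10^-7 = 6.25×10^6 s = 72.3 days.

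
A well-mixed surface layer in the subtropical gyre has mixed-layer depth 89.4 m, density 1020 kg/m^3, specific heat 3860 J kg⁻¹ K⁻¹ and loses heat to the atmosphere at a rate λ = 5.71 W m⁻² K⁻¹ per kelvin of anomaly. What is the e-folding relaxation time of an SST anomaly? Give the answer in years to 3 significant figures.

1.95 years

Areal heat capacity C = ρ c_p D = 1020 × 3860 × 89.4 = 3.52×10^8 J m⁻² K⁻¹.
Relaxation time τ = C / λ = 3.52×10^8 / 5.71 = 6.16×10^7 s.
In years: 6.16×10^7 s / (3.156×10^7 s/year) = 1.95 years.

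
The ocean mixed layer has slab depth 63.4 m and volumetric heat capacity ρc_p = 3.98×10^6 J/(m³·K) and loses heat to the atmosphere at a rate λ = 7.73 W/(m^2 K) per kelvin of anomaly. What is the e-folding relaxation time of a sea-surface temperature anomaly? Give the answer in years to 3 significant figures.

1.03 years

Areal heat capacity C = ρc_p × D = 3.98×10^6 × 63.4 = 2.52×10^8 J/(m^2 K).
Relaxation time τ = C / λ = 2.52×10^8 / 7.73 = 3.26×10^7 s.
In years: 3.26×10^7 s / (3.156×10^7 s/year) = 1.03 years.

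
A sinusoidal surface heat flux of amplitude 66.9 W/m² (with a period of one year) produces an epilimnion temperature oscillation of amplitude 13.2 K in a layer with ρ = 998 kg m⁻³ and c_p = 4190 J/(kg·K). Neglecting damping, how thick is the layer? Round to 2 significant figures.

ω = 2π / 3.15×10^7 s = 1.99×10^-7 s⁻¹.
Required C = F₀ / (A ω) = 66.9 / (13.2 × 1.99×10^-7) = 2.54×10^7 J/(m²·K).
D = C / (ρ c_p) = 2.54×10^7 / (998 × 4190) = 6.08 m.

6.1 m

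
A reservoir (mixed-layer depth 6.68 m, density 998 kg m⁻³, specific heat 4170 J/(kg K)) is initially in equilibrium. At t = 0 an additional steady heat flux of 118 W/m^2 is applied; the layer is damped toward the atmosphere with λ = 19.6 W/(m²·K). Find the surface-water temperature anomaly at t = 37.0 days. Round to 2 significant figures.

Areal heat capacity C = ρ c_p D = 998 × 4170 × 6.68 = 2.78×10^7 J m⁻² K⁻¹.
τ = C / λ = 2.78×10^7 / 19.6 = 1.42×10^6 s.
Equilibrium anomaly ΔT_eq = F / λ = 118 / 19.6 = 6.02 K.
t = 37.0 days = 3.20×10^6 s, so t/τ = 2.25.
ΔT(t) = ΔT_eq (1 − e^(−t/τ)) = 6.02 × (1 − e^−2.25) = 5.39 K.

5.4 K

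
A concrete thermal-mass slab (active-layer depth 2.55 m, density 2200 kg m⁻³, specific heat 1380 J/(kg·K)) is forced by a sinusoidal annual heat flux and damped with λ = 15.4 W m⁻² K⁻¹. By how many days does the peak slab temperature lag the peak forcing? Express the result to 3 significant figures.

5.80 days

Areal heat capacity C = ρ c_p D = 2200 × 1380 × 2.55 = 7.74×10^6 J/(m^2 K).
ω = 2π / 3.15×10^7 s = 1.99×10^-7 s⁻¹.
Phase lag φ = arctan(Cω/λ) = arctan(1.54/15.4) = 0.0998 rad.
Time lag = φ / ω = 0.0998 / 1.99×10^-7 = 5.01×10^5 s = 5.80 days.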